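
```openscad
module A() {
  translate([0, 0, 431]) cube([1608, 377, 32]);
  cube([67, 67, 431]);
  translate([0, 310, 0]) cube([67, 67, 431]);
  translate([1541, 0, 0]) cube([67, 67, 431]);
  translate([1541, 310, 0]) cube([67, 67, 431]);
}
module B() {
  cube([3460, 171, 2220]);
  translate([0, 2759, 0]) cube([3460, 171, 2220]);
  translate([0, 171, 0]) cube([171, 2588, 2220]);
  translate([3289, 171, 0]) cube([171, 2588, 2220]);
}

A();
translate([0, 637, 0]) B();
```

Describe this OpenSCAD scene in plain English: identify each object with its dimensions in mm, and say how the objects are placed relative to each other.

A is a bench: a 1608×377 mm seat slab, 32 mm thick, top at z = 463 mm, on four 67×67 mm square legs flush with the seat corners and standing on z = 0.

B is the wall frame of a small rectangular building: four walls, each 2220 mm tall and 171 mm thick, enclosing a footprint 3460 mm (x) by 2930 mm (y) outside-to-outside, with no floor or roof. The front and back walls (the −y and +y sides) span the full width; the two side walls fit between them.

The house frame is on the floor beside the bench on its +y side.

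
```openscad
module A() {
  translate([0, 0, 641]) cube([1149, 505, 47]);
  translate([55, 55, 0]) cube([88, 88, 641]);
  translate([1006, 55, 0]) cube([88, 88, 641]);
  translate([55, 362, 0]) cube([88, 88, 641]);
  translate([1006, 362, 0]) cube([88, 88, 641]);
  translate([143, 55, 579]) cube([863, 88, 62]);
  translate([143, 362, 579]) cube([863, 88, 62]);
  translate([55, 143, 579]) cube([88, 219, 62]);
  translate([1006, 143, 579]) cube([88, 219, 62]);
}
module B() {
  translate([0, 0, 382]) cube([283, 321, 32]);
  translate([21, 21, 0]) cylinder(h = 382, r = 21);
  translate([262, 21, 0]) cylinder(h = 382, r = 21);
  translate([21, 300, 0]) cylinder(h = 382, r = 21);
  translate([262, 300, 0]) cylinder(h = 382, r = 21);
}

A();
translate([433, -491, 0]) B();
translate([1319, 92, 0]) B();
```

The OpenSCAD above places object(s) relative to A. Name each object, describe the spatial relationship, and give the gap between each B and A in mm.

Each stool's nearest face is 170 mm from the table's bounding box.

A is a table. B is a stool. Two stools sit around the table at the −y, +x sides. The gap between each stool and the table is 170 mm.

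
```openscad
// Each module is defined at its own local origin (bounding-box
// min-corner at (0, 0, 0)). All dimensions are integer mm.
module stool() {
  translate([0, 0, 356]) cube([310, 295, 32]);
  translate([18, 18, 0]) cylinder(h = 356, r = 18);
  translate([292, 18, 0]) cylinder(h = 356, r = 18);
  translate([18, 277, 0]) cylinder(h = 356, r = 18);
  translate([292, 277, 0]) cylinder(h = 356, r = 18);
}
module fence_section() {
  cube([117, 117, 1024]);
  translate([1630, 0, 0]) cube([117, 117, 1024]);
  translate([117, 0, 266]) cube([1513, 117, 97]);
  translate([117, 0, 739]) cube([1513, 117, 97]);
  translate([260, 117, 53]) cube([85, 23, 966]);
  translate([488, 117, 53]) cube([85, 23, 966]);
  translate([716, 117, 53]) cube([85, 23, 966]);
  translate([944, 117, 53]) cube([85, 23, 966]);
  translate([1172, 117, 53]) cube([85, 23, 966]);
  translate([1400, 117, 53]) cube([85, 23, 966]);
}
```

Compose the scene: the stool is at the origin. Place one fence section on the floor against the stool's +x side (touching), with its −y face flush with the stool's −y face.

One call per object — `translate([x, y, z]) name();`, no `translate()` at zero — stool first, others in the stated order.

stool();
translate([310, 0, 0]) fence_section();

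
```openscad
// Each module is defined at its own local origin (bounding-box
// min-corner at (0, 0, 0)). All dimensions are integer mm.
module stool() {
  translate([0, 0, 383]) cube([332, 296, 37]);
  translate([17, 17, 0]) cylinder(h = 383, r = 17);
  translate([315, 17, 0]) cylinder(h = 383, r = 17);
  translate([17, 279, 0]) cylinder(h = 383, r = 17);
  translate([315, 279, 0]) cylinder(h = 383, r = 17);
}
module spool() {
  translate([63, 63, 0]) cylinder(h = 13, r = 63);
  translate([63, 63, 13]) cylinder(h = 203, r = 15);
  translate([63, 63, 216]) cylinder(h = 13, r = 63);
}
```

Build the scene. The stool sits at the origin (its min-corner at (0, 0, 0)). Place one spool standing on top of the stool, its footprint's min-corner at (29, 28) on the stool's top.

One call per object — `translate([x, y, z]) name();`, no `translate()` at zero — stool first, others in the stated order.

stool();
translate([29, 28, 420]) spool();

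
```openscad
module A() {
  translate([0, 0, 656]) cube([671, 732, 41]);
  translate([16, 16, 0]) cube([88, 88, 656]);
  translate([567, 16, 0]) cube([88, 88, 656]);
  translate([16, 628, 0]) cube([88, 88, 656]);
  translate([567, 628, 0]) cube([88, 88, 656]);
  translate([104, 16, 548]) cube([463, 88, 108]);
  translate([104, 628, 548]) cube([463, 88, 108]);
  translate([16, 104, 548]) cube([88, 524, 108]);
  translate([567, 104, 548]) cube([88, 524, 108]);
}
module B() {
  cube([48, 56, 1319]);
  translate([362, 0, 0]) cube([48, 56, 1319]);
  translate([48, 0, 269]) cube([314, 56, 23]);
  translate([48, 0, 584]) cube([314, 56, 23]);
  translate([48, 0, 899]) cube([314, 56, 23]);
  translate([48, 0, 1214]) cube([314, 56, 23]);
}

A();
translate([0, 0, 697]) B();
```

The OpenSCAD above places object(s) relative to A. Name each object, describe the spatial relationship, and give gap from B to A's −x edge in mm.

A is a table. B is a ladder. The ladder is on top of the table. The gap from the ladder to the table's −x edge is 0 mm.

The ladder's min-x is at 0; the table's min-x is 0; gap = 0 mm.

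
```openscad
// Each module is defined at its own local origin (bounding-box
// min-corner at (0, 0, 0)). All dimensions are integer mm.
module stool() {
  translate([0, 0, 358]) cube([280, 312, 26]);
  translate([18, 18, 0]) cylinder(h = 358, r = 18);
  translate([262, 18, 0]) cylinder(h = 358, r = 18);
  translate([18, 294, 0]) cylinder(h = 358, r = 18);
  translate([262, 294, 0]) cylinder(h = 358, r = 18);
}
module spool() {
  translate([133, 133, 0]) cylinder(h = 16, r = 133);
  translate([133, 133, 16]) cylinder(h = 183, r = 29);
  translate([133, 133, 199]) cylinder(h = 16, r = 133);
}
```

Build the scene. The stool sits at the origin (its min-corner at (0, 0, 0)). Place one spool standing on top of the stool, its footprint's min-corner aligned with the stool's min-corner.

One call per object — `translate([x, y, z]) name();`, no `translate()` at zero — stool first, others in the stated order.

stool();
translate([0, 0, 384]) spool();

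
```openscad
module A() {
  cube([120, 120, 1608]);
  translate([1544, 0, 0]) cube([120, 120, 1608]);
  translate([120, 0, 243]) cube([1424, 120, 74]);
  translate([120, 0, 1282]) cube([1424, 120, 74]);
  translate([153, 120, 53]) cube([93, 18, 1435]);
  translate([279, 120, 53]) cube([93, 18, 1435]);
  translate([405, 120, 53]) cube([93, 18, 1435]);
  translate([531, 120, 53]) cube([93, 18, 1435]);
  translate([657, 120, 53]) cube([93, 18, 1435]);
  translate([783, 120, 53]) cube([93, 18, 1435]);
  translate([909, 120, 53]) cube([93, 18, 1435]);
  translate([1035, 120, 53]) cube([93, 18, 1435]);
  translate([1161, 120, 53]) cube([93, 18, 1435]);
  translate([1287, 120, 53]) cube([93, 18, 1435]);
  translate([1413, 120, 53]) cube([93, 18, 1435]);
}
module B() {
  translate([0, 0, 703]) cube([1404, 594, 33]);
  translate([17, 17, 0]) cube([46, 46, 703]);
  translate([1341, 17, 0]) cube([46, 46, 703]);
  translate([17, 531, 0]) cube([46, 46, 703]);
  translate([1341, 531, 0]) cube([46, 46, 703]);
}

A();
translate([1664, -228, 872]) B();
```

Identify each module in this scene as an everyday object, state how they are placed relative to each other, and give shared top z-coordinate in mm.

A is a fence section. B is a table. The table is beside the fence section with their tops flush at z = 1608. The shared top z-coordinate is 1608 mm.

Both tops at z = 1608 mm.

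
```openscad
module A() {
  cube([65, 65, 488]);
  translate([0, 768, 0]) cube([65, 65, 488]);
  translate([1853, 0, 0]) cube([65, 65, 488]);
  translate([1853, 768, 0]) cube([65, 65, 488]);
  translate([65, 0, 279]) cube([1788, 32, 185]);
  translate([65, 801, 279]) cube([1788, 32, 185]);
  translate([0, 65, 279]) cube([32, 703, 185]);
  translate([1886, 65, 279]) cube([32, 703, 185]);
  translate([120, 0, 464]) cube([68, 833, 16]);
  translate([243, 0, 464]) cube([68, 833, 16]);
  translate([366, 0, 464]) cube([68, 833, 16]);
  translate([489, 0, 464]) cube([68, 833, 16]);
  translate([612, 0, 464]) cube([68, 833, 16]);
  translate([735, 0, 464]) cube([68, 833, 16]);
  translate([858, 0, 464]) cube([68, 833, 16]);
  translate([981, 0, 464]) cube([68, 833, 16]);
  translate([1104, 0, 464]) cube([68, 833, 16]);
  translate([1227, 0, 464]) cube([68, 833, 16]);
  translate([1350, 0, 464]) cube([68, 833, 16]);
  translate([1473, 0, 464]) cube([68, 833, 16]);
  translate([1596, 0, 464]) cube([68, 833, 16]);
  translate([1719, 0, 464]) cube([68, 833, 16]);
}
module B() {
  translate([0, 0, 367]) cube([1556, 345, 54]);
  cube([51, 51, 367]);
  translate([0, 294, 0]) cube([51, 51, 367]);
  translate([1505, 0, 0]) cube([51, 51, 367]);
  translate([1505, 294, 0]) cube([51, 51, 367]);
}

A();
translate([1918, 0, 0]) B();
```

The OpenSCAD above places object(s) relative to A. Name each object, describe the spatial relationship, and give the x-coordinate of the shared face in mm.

A is a bed frame. B is a bench. The bench is against the bed frame's +x side, with their −y faces flush. The x-coordinate of the shared face is 1918 mm.

The bed frame's +x face and the bench's −x face are both at x = 1918 mm.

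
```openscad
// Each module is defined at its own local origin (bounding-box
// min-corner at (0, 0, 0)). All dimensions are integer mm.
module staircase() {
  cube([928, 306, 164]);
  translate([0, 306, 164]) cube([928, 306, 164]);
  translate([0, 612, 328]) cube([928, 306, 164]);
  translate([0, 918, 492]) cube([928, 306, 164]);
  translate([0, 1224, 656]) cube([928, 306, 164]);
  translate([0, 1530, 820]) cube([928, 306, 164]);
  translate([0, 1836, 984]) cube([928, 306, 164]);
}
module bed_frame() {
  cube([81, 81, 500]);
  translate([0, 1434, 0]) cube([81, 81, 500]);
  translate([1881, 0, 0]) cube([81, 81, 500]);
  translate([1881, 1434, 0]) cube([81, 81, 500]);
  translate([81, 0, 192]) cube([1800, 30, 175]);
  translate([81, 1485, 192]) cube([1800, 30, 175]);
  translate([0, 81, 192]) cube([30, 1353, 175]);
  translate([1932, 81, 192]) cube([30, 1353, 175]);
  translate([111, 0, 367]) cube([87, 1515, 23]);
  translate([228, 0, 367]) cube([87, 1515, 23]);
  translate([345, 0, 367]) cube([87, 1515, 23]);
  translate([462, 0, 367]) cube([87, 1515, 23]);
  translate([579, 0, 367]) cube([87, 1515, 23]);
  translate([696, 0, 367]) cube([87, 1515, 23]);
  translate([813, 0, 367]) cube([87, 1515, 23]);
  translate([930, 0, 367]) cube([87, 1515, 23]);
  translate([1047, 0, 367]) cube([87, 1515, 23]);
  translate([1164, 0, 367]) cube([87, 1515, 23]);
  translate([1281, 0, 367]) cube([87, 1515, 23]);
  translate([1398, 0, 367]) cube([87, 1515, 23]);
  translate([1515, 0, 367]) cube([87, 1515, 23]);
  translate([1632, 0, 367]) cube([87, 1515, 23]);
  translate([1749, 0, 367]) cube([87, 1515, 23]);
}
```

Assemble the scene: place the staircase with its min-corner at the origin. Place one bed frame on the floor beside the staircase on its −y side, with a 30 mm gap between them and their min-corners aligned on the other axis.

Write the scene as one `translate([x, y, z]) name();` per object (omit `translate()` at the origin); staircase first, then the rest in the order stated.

staircase();
translate([0, -1545, 0]) bed_frame();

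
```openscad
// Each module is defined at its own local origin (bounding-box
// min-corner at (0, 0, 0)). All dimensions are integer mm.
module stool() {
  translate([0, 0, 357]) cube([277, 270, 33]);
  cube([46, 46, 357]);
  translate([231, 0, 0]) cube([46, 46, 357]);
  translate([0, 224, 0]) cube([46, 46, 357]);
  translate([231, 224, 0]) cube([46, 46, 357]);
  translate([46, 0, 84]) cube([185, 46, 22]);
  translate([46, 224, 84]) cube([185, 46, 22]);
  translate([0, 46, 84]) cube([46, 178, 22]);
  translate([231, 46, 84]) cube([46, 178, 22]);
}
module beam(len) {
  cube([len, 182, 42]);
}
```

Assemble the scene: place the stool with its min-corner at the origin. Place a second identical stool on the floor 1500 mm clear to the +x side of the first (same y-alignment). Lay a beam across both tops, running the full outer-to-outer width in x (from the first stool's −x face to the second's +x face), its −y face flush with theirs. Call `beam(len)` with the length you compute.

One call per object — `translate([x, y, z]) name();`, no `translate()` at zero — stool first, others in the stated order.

stool();
translate([1777, 0, 0]) stool();
translate([0, 0, 390]) beam(2054);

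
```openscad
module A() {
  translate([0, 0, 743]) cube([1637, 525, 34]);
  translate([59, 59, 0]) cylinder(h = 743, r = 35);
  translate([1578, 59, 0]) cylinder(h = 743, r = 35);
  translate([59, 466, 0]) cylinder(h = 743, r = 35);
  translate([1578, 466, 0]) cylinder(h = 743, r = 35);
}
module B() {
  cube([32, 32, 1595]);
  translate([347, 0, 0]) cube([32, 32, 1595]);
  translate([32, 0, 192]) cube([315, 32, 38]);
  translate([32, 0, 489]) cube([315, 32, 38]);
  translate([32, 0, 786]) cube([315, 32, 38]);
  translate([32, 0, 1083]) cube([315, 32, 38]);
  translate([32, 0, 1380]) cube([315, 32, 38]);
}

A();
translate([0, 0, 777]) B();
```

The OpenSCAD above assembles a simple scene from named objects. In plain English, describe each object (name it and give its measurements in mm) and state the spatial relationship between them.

A is a rectangular dining table. The top is 1637×525×34 mm with its upper surface at z = 777 mm. It stands on four round legs of 70 mm diameter, each leg's bounding box inset 24 mm from the nearest pair of top edges, running from the floor to the underside of the top.

B is a straight ladder. Two 32×32 mm vertical rails, 1595 mm tall, stand 379 mm apart (outside-to-outside) with their front faces coplanar on the −y side. 5 rungs, each 32 mm deep and 38 mm tall, span between the inner faces of the rails, front faces flush with the rails. The lowest rung's underside is at z = 192 mm and rungs are spaced 297 mm apart (underside to underside).

The ladder is on top of the table.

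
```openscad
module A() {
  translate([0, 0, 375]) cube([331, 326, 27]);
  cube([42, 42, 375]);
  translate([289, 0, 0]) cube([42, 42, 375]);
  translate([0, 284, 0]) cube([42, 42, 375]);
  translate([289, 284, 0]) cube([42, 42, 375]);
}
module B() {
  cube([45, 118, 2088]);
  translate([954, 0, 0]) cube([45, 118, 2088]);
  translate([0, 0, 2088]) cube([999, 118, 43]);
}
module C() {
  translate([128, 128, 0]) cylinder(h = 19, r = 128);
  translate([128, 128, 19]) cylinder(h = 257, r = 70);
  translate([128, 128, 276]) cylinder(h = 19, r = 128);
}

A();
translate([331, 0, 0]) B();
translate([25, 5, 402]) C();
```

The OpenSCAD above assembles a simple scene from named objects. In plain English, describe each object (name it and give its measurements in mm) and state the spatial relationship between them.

A is a four-legged stool. The seat is a 331×326×27 mm slab whose top surface is at z = 402 mm; four square legs, each 42×42 mm in cross-section, run from the floor (z = 0) to the underside of the seat, each flush with a corner of the seat.

B is a rectangular door frame: two vertical jambs of 45×118 mm section, 2088 mm tall, with a clear opening 909 mm wide between their inner faces. A header 43 mm tall and 118 mm deep lies on top of the jambs and spans the full outside width.

C is a spool: two coaxial disc flanges of radius 128 mm and thickness 19 mm, joined by a core cylinder of radius 70 mm and height 257 mm. The lower flange rests on z = 0 and the three cylinders share a vertical axis.

The door frame is against the stool's +x side, with their −y faces flush. The spool is on top of the stool.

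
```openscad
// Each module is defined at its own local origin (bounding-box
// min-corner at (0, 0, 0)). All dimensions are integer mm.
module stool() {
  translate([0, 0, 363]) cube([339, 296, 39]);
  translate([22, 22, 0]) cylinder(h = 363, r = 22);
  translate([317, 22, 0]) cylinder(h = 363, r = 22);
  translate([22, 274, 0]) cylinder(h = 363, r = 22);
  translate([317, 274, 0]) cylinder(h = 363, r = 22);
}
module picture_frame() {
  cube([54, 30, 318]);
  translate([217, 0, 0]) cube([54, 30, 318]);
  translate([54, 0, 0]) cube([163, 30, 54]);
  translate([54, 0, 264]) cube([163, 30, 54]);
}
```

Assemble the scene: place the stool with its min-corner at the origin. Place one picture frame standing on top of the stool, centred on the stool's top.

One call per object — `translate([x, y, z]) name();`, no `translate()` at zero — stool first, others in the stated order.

stool();
translate([34, 133, 402]) picture_frame();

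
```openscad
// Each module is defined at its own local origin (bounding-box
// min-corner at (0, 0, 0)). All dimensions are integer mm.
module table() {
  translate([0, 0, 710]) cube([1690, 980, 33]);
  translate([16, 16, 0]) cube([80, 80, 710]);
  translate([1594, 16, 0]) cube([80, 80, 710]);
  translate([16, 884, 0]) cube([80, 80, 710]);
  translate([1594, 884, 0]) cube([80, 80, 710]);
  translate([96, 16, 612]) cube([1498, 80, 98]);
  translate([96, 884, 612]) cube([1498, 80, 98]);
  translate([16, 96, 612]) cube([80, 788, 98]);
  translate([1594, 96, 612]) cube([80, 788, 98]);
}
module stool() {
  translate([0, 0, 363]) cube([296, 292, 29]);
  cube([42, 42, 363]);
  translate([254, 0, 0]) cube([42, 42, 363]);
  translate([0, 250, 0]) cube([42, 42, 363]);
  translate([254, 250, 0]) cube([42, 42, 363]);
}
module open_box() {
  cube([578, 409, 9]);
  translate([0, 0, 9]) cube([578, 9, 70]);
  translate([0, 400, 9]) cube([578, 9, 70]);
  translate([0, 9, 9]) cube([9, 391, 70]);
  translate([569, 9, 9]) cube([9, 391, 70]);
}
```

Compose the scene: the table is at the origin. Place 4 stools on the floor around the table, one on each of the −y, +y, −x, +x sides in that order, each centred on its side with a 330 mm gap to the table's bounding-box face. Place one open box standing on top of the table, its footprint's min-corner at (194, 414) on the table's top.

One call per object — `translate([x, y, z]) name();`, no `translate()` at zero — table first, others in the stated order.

table();
translate([697, -622, 0]) stool();
translate([697, 1310, 0]) stool();
translate([-626, 344, 0]) stool();
translate([2020, 344, 0]) stool();
translate([194, 414, 743]) open_box();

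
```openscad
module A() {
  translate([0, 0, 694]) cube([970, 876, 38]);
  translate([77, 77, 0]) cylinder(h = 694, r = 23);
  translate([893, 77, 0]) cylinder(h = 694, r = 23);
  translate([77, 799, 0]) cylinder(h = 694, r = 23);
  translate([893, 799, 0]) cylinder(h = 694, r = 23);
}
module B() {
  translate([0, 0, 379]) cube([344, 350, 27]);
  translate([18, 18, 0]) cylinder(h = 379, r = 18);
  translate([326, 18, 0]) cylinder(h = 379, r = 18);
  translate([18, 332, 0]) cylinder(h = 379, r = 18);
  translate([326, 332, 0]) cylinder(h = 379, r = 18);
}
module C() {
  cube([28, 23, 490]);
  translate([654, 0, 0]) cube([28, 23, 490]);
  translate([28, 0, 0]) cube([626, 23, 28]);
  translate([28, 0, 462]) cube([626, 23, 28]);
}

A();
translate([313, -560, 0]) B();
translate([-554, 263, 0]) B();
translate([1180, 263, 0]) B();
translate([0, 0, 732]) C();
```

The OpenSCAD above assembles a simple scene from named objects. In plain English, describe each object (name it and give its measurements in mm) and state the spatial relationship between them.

A is a table with a 970×876 mm rectangular top, 38 mm thick, top surface at z = 732 mm, supported by four round legs of 46 mm diameter, each leg's bounding box inset 54 mm from the nearest pair of top edges, running from the floor.

B is a four-legged stool. The seat is a 344×350×27 mm slab whose top surface is at z = 406 mm; four round legs, each 36 mm in diameter, run from the floor (z = 0) to the underside of the seat, each leg's axis is inset half a diameter from the nearest pair of seat edges (so the leg's bounding box is flush with the corner).

C is a rectangular picture frame lying in the x–z plane (depth along y). The opening is 626 mm wide (x) by 434 mm tall (z), surrounded by a border 28 mm wide on all four sides. The frame is 23 mm deep and is made of two full-height vertical stiles with two horizontal rails fitted between them.

Three stools sit around the table at the −y, −x, +x sides. The picture frame is on top of the table.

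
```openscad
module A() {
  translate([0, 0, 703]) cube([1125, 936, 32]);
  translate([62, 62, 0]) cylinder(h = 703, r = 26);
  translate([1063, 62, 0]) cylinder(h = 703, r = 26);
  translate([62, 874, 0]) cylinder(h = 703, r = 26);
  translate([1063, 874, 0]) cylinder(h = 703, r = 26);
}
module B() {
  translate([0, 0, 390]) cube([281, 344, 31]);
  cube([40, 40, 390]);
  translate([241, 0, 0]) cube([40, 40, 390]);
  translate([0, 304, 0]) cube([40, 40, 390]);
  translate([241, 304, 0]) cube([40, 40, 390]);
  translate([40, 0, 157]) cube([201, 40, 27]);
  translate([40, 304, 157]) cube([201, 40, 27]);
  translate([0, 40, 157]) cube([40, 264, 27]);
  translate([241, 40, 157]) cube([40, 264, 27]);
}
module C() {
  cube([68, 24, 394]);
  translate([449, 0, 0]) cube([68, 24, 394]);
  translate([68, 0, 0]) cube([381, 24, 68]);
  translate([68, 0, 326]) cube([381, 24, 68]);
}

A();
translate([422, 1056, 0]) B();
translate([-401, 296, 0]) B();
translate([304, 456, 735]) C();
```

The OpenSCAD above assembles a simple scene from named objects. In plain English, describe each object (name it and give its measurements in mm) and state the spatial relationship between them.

A is a rectangular dining table. The top is 1125×936×32 mm with its upper surface at z = 735 mm. It stands on four round legs of 52 mm diameter, each leg's bounding box inset 36 mm from the nearest pair of top edges, running from the floor to the underside of the top.

B is a simple wooden stool: a rectangular seat 281 mm (x) by 344 mm (y), 31 mm thick, top face at z = 421 mm, on four square legs, each 40×40 mm in cross-section. The legs rest on z = 0, each flush with a corner of the seat. Four stretchers, 40 mm wide and 27 mm tall, connect adjacent legs with their undersides at z = 157 mm, each running between the inner faces of the legs it joins and aligned with the legs' outer faces on the other axis.

C is a rectangular picture frame lying in the x–z plane (depth along y). The opening is 381 mm wide (x) by 258 mm tall (z), surrounded by a border 68 mm wide on all four sides. The frame is 24 mm deep and is made of two full-height vertical stiles with two horizontal rails fitted between them.

Two stools sit around the table at the +y, −x sides. The picture frame is on top of the table, centred.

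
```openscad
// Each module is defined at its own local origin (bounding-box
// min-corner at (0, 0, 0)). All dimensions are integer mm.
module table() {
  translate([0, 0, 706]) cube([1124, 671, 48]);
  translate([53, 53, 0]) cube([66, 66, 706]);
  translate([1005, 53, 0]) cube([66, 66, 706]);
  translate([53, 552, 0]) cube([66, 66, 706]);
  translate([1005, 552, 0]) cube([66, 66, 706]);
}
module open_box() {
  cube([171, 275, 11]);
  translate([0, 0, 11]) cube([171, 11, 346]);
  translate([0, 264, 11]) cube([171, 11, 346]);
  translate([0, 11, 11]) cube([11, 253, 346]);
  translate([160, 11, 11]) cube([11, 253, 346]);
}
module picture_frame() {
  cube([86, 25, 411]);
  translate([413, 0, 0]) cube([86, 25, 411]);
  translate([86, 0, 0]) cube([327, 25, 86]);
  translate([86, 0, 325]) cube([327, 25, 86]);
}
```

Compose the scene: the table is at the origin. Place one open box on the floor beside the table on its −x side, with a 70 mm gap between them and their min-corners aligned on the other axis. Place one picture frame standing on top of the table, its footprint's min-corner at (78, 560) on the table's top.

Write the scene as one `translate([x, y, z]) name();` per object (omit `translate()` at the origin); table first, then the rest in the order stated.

table();
translate([-241, 0, 0]) open_box();
translate([78, 560, 754]) picture_frame();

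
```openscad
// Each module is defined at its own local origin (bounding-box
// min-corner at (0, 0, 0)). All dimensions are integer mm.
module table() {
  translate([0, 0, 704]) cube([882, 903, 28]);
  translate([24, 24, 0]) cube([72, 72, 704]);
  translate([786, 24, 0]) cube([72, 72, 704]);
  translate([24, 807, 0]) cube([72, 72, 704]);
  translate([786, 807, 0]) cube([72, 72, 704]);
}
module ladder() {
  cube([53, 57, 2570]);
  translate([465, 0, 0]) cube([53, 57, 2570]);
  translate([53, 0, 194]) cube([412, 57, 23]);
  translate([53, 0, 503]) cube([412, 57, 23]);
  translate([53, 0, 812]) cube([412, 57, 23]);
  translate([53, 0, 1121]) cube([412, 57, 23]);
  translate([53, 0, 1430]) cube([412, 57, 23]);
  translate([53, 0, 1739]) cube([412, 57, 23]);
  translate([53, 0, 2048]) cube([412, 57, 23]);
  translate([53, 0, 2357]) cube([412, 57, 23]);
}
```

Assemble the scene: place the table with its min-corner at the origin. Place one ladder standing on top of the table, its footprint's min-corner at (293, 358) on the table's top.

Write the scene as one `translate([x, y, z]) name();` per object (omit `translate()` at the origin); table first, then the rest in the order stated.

table();
translate([293, 358, 732]) ladder();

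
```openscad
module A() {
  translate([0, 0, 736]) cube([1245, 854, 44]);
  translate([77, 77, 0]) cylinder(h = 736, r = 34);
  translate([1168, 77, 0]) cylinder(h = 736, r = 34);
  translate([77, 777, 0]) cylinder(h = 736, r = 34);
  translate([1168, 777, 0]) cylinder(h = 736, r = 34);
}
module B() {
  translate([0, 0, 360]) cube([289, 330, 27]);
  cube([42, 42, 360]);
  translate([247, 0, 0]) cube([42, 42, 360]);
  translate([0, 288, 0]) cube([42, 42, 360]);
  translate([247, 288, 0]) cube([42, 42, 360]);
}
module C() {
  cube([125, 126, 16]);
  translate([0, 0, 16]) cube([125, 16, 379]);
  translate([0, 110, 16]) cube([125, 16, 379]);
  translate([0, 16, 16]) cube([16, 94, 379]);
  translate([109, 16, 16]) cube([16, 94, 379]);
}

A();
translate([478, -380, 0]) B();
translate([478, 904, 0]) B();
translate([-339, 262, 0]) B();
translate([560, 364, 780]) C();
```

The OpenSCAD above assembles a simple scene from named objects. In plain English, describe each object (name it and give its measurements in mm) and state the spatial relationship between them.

A is a table: top 1245 mm (x) × 854 mm (y), 44 mm thick, upper face at z = 780 mm, on four round legs of 68 mm diameter, each leg's bounding box inset 43 mm from the nearest pair of top edges, running from z = 0 to the bottom of the top.

B is a four-legged stool. The seat is a 289×330×27 mm slab whose top surface is at z = 387 mm; four square legs, each 42×42 mm in cross-section, run from the floor (z = 0) to the underside of the seat, each flush with a corner of the seat.

C is an open storage box with external size 125×126×395 mm and wall thickness 16 mm (the base is also 16 mm thick). The base covers the whole footprint; the four walls stand on the base, with the y-facing walls full-width and the x-facing walls fitting between their inner faces.

Three stools sit around the table at the −y, +y, −x sides. The open box is on top of the table, centred.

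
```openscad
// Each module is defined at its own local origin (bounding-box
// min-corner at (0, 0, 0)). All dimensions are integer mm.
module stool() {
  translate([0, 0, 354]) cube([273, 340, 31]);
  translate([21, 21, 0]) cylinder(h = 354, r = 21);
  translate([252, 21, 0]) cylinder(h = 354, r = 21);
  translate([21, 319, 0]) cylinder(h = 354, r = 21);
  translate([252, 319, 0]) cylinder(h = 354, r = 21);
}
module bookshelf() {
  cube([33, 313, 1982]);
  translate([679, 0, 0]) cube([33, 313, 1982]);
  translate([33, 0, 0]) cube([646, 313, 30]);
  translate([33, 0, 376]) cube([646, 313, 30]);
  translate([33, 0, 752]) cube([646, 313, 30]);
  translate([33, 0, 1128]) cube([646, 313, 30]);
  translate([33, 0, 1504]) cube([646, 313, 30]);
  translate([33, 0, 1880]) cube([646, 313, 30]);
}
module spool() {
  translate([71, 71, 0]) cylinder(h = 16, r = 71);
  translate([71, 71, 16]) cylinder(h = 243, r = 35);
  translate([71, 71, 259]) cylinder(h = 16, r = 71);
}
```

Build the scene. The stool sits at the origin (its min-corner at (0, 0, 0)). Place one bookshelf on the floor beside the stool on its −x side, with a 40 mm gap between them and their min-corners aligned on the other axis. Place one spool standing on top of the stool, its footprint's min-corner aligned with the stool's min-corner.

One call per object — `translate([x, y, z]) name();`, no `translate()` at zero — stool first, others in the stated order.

stool();
translate([-752, 0, 0]) bookshelf();
translate([0, 0, 385]) spool();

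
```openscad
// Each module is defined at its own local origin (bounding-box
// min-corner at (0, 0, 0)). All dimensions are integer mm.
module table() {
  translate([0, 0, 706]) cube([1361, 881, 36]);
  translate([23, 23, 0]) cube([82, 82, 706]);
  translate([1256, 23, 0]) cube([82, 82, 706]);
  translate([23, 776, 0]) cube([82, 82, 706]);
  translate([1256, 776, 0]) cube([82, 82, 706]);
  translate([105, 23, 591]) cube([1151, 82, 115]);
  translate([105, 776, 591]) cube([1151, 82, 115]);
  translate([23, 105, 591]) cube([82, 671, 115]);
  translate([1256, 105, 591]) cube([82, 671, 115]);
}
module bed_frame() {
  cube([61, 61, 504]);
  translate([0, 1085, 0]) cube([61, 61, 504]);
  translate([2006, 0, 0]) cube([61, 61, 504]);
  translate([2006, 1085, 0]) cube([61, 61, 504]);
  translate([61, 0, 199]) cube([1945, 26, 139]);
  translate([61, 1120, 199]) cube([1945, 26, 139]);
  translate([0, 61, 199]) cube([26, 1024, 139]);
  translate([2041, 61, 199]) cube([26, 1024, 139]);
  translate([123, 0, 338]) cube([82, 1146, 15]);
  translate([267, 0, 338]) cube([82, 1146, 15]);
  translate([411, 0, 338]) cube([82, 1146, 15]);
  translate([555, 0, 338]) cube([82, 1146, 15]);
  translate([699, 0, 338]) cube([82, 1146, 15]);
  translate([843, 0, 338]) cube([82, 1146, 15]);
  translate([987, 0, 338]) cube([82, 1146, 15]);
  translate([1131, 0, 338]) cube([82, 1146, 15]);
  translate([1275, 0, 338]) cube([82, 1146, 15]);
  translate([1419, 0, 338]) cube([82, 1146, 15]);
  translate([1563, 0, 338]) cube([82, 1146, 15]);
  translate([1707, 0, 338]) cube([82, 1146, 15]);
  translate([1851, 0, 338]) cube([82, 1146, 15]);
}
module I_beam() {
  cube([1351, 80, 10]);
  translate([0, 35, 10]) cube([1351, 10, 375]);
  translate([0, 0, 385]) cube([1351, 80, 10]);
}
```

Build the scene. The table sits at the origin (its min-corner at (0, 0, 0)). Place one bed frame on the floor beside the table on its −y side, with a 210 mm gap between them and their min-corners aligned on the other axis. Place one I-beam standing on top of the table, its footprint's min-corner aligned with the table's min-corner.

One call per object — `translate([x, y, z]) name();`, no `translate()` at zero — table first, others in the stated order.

table();
translate([0, -1356, 0]) bed_frame();
translate([0, 0, 742]) I_beam();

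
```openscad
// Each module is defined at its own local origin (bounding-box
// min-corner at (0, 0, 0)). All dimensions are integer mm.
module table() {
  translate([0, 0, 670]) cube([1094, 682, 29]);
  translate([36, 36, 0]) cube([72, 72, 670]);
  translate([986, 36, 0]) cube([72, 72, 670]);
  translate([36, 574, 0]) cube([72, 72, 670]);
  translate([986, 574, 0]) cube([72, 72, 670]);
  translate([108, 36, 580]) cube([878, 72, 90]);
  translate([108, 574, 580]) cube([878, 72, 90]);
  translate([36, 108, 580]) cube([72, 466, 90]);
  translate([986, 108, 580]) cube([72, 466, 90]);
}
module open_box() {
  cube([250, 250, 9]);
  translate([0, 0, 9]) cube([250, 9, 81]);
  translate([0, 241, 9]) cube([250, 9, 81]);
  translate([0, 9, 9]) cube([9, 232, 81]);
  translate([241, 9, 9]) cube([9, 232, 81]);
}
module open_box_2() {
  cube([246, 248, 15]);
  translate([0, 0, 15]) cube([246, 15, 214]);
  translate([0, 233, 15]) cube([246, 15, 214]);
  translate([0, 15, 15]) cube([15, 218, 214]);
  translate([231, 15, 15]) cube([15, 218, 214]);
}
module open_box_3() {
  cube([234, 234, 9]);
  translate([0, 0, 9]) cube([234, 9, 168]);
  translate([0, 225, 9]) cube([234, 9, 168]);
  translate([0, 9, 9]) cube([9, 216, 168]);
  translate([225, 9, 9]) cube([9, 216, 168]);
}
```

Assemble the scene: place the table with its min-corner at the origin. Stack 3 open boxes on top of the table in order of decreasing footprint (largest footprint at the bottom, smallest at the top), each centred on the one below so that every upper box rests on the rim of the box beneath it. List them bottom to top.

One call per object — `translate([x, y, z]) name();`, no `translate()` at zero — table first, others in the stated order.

table();
translate([422, 216, 699]) open_box();
translate([424, 217, 789]) open_box_2();
translate([430, 224, 1018]) open_box_3();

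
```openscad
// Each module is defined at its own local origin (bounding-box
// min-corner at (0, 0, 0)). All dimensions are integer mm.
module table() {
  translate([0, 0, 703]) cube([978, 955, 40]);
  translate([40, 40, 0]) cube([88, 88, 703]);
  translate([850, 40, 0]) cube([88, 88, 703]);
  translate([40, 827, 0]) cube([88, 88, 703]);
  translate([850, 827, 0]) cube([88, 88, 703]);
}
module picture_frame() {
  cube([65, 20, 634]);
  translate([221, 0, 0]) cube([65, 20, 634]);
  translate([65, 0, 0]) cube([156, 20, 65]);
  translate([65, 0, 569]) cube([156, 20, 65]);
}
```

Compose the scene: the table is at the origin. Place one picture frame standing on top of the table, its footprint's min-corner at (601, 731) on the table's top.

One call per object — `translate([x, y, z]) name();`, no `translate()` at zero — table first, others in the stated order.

table();
translate([601, 731, 743]) picture_frame();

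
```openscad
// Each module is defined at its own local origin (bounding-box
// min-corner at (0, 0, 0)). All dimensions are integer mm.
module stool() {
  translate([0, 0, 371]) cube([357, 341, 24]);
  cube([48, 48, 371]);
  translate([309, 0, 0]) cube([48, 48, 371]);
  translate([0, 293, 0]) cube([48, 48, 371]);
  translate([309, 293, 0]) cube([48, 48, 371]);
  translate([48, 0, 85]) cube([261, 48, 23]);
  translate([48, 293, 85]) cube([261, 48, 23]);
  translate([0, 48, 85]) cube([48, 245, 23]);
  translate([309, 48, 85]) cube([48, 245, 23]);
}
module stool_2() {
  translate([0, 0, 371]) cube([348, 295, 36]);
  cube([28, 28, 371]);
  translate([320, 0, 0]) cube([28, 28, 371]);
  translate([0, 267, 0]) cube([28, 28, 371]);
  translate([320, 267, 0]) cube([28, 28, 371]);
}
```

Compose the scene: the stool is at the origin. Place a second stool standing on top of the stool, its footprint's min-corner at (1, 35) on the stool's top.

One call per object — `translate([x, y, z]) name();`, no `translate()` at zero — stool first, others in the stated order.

stool();
translate([1, 35, 395]) stool_2();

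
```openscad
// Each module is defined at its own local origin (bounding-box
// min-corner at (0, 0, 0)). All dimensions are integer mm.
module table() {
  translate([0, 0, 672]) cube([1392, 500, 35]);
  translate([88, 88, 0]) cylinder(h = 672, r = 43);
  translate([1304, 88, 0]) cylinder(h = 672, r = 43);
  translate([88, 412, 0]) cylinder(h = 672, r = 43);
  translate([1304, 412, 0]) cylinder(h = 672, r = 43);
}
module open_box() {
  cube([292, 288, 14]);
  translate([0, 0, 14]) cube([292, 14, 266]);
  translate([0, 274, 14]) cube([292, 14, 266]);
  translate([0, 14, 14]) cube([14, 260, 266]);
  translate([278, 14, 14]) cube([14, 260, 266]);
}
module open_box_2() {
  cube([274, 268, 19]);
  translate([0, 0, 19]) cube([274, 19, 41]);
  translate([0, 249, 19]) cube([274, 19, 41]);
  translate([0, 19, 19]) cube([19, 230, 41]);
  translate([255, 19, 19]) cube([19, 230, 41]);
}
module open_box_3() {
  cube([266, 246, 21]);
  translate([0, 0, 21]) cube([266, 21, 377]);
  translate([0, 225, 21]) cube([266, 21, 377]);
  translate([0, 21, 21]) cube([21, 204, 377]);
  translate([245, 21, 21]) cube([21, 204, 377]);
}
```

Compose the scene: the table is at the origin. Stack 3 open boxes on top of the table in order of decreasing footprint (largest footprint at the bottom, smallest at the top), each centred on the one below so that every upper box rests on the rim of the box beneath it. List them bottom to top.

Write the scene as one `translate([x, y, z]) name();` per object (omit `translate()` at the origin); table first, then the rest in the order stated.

table();
translate([550, 106, 707]) open_box();
translate([559, 116, 987]) open_box_2();
translate([563, 127, 1047]) open_box_3();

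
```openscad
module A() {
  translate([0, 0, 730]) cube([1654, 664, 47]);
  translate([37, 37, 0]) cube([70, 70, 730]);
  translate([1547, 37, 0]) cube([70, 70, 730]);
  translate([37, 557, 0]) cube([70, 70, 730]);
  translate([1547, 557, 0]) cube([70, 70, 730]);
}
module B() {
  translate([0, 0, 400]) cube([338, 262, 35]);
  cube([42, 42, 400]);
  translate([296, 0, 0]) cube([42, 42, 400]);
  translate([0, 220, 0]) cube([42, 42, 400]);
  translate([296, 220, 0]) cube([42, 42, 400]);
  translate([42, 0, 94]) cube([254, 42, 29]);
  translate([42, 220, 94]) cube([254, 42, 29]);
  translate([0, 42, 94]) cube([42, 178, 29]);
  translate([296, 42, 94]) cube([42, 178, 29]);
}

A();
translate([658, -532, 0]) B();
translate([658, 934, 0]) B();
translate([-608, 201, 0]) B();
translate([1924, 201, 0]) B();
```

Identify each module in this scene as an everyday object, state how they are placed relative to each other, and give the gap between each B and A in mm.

Each stool's nearest face is 270 mm from the table's bounding box.

A is a table. B is a stool. Four stools sit around the table at the −y, +y, −x, +x sides. The gap between each stool and the table is 270 mm.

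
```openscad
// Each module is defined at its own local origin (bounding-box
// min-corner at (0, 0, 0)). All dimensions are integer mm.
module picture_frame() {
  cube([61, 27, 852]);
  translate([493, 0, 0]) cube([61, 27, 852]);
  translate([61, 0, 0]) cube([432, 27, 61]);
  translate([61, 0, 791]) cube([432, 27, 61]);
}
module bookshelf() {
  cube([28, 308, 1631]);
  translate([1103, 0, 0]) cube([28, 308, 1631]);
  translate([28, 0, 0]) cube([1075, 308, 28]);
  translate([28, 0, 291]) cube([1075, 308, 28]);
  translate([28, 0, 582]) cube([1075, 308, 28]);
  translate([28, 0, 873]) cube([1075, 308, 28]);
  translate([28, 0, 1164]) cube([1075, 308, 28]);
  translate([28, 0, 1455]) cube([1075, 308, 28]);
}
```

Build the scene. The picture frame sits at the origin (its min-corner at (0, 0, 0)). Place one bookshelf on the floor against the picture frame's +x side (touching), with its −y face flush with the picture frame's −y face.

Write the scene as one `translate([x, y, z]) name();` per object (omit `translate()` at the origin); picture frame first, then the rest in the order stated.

picture_frame();
translate([554, 0, 0]) bookshelf();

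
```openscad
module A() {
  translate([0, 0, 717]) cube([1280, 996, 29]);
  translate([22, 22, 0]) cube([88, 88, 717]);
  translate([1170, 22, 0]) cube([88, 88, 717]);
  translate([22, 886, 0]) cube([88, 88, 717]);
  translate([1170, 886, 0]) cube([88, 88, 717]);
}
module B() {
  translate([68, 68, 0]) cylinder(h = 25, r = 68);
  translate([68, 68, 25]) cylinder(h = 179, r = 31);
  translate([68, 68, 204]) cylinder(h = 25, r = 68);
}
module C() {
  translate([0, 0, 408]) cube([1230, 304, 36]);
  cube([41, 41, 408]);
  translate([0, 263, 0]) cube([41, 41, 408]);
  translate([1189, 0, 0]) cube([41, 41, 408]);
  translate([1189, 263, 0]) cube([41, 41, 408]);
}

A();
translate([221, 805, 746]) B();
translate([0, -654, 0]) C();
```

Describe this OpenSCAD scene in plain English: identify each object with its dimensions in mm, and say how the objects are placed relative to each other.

A is a table: top 1280 mm (x) × 996 mm (y), 29 mm thick, upper face at z = 746 mm, on four 88×88 mm square legs, each inset 22 mm from the nearest pair of top edges, running from z = 0 to the bottom of the top.

B is a spool: two coaxial disc flanges of radius 68 mm and thickness 25 mm, joined by a core cylinder of radius 31 mm and height 179 mm. The lower flange rests on z = 0 and the three cylinders share a vertical axis.

C is a bench: a 1230×304 mm seat slab, 36 mm thick, top at z = 444 mm, on four 41×41 mm square legs flush with the seat corners and standing on z = 0.

The spool is on top of the table. The bench is on the floor beside the table on its −y side.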